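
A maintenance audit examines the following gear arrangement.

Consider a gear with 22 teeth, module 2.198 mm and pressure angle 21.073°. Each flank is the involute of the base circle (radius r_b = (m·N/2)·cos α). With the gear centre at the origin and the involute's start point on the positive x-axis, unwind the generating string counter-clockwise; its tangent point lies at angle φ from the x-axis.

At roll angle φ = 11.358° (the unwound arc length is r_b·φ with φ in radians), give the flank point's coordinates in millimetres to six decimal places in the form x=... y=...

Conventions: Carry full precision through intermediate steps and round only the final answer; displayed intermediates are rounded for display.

x=22.999994 y=0.058354

class = single-mesh tooth geometry [base-circle involute, m = 2.198, 22T]
pitch radius r_p = m·N/2 = 2.198·22/2 = 24.178000
base radius r_b = r_p·cos α = 24.178000·cos 21.073° = 22.561050
roll angle φ = 11.358° = 0.19823450 rad
x = r_b·(cos φ + φ·sin φ) = 22.999994
y = r_b·(sin φ − φ·cos φ) = 0.058354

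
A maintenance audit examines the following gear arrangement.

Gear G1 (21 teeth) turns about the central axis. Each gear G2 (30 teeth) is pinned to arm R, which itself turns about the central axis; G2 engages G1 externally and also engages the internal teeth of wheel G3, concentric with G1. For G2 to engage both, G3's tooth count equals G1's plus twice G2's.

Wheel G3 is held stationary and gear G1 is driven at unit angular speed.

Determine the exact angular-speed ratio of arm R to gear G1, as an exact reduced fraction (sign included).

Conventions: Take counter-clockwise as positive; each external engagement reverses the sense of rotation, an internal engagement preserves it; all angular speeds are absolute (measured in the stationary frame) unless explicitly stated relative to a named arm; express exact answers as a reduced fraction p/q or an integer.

recognized (axles ride arm R): planetary set, 21/30/81 teeth
ring teeth: 21 + 2·30 = 81
21(ω_sun−ω_arm) = −81(ω_ring−ω_arm),  ω_ring = 0, ω_sun = 1
21(1−ω_arm) = −81(0−ω_arm)  ⇒  102·ω_arm = 21  ⇒  ω_arm = 7/34
ω_out/ω_in = 7/34

7/34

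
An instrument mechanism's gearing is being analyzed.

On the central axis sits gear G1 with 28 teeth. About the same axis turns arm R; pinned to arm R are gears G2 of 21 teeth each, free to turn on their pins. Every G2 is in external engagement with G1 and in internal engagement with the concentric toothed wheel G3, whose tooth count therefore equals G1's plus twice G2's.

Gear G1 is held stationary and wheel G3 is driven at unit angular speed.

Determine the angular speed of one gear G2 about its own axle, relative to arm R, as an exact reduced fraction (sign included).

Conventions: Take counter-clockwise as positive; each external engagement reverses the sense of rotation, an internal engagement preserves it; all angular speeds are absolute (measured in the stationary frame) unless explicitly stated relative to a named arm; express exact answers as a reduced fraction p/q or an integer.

20/21

topology: planetary set — G1 28T / G2 21T / G3 70T, arm = carrier (Willis)
ring teeth: 28 + 2·21 = 70
28(ω_sun−ω_arm) = −70(ω_ring−ω_arm),  ω_sun = 0, ω_ring = 1
28(0−ω_arm) = −70(1−ω_arm)  ⇒  98·ω_arm = 70  ⇒  ω_arm = 5/7
sun–planet mesh: 28·(0−5/7) = −21·(ω_p−ω_arm)  ⇒  ω_p−ω_arm = 20/21
exact speed ratio = 20/21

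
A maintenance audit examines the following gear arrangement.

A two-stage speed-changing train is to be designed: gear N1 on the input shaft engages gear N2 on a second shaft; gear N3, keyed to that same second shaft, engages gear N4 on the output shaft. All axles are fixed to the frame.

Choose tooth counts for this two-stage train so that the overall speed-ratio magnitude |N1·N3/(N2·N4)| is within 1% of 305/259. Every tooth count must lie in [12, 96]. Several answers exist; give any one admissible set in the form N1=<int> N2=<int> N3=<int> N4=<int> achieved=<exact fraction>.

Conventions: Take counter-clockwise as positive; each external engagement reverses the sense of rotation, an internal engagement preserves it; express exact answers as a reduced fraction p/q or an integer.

topology: fixed-axis compound train — 2 stages, target 305/259
target = 305/259 in lowest terms: an exact hit needs N1·N3 = k·305 and N2·N4 = k·259 for one integer k, every count in [12, 96]; additionally prefer no 1:1 stage (N1 ≠ N2, N3 ≠ N4)
k = 1…2: no 1:1-free in-range split of k·305 and k·259 into factor pairs; take k = 3
k = 3: N1·N3 = 915 = 15·61, N2·N4 = 777 = 21·37
achieved = 15·61/(21·37) = 305/259; |achieved − target| = 0 ≤ 61/5180 ✓

N1=15 N2=21 N3=61 N4=37 achieved=305/259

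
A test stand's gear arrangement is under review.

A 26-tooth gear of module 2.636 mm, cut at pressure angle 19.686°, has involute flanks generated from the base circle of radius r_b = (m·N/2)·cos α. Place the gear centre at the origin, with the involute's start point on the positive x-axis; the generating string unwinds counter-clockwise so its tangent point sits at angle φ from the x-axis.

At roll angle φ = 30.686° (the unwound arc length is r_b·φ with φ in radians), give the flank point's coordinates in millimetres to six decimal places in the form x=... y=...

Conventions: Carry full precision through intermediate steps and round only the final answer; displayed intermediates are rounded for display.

recognized (one wheel, involute flank): single-mesh tooth geometry, m = 2.636, N = 26
pitch radius r_p = m·N/2 = 2.636·26/2 = 34.268000
base radius r_b = r_p·cos α = 34.268000·cos 19.686° = 32.265134
roll angle φ = 30.686° = 0.53557173 rad
x = r_b·(cos φ + φ·sin φ) = 36.565974
y = r_b·(sin φ − φ·cos φ) = 1.605301

x=36.565974 y=1.605301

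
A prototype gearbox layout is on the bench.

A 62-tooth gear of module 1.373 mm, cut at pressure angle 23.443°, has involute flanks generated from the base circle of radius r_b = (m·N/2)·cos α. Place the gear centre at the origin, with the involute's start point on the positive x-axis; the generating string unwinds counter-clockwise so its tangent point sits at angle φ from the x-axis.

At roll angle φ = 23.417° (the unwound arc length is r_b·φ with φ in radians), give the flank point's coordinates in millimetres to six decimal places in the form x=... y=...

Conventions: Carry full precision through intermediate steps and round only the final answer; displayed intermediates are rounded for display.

recognized (one wheel, involute flank): single-mesh tooth geometry, m = 1.373, N = 62
pitch radius r_p = m·N/2 = 1.373·62/2 = 42.563000
base radius r_b = r_p·cos α = 42.563000·cos 23.443° = 39.049693
roll angle φ = 23.417° = 0.40870375 rad
x = r_b·(cos φ + φ·sin φ) = 42.176162
y = r_b·(sin φ − φ·cos φ) = 0.873877

x=42.176162 y=0.873877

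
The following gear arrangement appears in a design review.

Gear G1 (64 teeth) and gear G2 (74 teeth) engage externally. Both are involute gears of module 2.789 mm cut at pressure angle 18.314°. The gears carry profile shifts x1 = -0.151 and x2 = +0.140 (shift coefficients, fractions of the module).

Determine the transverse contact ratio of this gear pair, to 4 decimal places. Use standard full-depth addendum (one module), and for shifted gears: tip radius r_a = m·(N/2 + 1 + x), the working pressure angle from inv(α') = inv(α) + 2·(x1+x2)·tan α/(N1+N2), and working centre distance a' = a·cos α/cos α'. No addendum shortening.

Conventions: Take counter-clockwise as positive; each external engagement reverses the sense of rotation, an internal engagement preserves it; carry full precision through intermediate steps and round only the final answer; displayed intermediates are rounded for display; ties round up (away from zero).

1.9147

topology: single-mesh involute geometry — m = 2.789, 64T/74T pair
base radii: r_b1 = 84.727475, r_b2 = 97.966143
tip radii: r_a1 = 91.615861, r_a2 = 106.372460
inv(α') = inv(18.314°) + 2·(-0.151+0.140)·tan α/(64+74) = 0.01129711  ⇒  α' = 18.28636°
a' = a·cos α / cos α' = 192.4410·cos 18.314°/cos 18.28636° = 192.410299
action lengths: √(r_a1²−r_b1²) = 34.852847, √(r_a2²−r_b2²) = 41.445567
base pitch p_b = π·m·cos α = 8.318100
CR = (34.852847 + 41.445567 − 192.410299·sin 18.28636°)/8.318100 = 1.914683
contact ratio ≈ 1.9147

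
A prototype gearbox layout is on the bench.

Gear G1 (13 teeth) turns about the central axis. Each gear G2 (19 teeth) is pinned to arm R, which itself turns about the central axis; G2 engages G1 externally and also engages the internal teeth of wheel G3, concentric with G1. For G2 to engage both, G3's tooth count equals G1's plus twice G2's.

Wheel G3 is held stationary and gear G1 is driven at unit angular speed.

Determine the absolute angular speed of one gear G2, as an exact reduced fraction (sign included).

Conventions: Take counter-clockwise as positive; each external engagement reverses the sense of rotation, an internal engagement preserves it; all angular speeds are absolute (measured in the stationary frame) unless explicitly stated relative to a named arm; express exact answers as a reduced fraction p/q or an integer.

-13/38

recognized (axles ride arm R): planetary set, 13/19/51 teeth
ring teeth: 13 + 2·19 = 51
13(ω_sun−ω_arm) = −51(ω_ring−ω_arm),  ω_ring = 0, ω_sun = 1
13(1−ω_arm) = −51(0−ω_arm)  ⇒  64·ω_arm = 13  ⇒  ω_arm = 13/64
sun–planet mesh: 13·(1−13/64) = −19·(ω_p−ω_arm)  ⇒  ω_p−ω_arm = -663/1216
ω_p = 13/64 − 663/1216 = -13/38
exact speed ratio = -13/38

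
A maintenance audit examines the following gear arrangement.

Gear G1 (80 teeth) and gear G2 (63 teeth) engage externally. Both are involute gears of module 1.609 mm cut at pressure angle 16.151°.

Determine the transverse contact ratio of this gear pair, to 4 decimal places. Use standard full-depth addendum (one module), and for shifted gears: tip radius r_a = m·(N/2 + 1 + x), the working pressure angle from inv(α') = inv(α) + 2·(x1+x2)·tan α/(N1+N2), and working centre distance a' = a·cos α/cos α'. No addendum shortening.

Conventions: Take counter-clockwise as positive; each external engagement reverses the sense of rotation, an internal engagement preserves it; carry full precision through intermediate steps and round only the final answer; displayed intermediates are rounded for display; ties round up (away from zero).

class = single-mesh tooth geometry [involute pair 80T × 63T, m = 1.609]
base radii: r_b1 = 61.819835, r_b2 = 48.683120
tip radii: r_a1 = 65.969000, r_a2 = 52.292500
no profile shift: α' = α, a' = a
action lengths: √(r_a1²−r_b1²) = 23.026440, √(r_a2²−r_b2²) = 19.090819
base pitch p_b = π·m·cos α = 4.855318
CR = (23.026440 + 19.090819 − 115.043500·sin 16.15100°)/4.855318 = 2.083414
contact ratio ≈ 2.0834

2.0834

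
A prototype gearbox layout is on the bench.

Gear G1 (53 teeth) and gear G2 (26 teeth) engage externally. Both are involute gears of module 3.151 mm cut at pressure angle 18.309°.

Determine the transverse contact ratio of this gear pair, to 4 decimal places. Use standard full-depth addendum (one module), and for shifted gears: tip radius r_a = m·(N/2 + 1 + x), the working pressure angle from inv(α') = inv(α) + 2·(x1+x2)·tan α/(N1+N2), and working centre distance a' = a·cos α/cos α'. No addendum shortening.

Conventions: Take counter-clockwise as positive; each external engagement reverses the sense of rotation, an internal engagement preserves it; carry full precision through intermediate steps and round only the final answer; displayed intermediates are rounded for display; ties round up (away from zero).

class = single-mesh tooth geometry [involute pair 53T × 26T, m = 3.151]
base radii: r_b1 = 79.274332, r_b2 = 38.889295
tip radii: r_a1 = 86.652500, r_a2 = 44.114000
no profile shift: α' = α, a' = a
action lengths: √(r_a1²−r_b1²) = 34.989084, √(r_a2²−r_b2²) = 20.824690
base pitch p_b = π·m·cos α = 9.398025
CR = (34.989084 + 20.824690 − 124.464500·sin 18.30900°)/9.398025 = 1.778491
contact ratio ≈ 1.7785

1.7785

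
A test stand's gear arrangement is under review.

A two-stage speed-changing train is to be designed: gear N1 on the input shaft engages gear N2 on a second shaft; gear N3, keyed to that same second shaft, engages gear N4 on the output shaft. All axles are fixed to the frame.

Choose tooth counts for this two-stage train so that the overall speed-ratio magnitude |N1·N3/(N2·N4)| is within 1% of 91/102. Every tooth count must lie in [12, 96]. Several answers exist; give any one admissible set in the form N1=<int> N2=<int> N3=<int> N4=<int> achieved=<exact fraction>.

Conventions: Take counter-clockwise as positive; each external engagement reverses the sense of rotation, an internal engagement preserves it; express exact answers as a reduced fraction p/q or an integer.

N1=13 N2=12 N3=14 N4=17 achieved=91/102

design class (target 91/102): fixed-axis compound train
target = 91/102 in lowest terms: an exact hit needs N1·N3 = k·91 and N2·N4 = k·102 for one integer k, every count in [12, 96]; additionally prefer no 1:1 stage (N1 ≠ N2, N3 ≠ N4)
k = 1: no 1:1-free in-range split of k·91 and k·102 into factor pairs; take k = 2
k = 2: N1·N3 = 182 = 13·14, N2·N4 = 204 = 12·17
achieved = 13·14/(12·17) = 91/102; |achieved − target| = 0 ≤ 91/10200 ✓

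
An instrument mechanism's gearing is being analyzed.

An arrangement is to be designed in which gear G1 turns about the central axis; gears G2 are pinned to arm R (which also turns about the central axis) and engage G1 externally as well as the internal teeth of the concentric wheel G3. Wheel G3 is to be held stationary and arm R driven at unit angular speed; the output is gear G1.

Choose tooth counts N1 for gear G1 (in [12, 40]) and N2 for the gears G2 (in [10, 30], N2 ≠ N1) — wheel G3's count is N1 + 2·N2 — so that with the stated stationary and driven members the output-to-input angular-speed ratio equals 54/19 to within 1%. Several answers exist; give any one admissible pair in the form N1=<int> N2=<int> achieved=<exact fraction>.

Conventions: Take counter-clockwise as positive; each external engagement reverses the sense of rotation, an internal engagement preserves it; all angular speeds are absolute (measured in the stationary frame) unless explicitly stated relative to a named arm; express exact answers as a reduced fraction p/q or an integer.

planetary set to be sized for 54/19 (Willis relation)
Willis with ω_ring = 0: ω_sun/ω_arm = (N1+N3)/N1; set equal to 54/19  ⇒  N3/N1 = 54/19 − 1 = 35/19
N3 = N1 + 2·N2  ⇒  N2/N1 = (N3/N1 − 1)/2 = (35/19 − 1)/2 = 8/19
smallest multiple with N1 ≥ 12 and N2 ≥ 10: k = 2  ⇒  N1 = 2·19 = 38, N2 = 2·8 = 16 (N1 ≤ 40, N2 ≤ 30, N2 ≠ N1 ✓), N3 = 38 + 2·16 = 70
check: (N1+N3)/N1 with N1 = 38, N3 = 70 gives 54/19; |achieved − target| = 0 ≤ 27/950 ✓

N1=38 N2=16 achieved=54/19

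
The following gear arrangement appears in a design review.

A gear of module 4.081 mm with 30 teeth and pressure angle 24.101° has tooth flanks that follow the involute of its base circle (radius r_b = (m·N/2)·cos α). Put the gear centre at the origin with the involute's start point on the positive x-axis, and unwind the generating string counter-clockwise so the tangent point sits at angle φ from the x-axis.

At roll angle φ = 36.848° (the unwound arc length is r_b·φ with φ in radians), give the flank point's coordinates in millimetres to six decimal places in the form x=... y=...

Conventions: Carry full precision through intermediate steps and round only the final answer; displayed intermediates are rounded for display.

x=66.266780 y=4.752575

topology: single-mesh involute geometry — m = 4.081, N = 30
pitch radius r_p = m·N/2 = 4.081·30/2 = 61.215000
base radius r_b = r_p·cos α = 61.215000·cos 24.101° = 55.878708
roll angle φ = 36.848° = 0.64311892 rad
x = r_b·(cos φ + φ·sin φ) = 66.266780
y = r_b·(sin φ − φ·cos φ) = 4.752575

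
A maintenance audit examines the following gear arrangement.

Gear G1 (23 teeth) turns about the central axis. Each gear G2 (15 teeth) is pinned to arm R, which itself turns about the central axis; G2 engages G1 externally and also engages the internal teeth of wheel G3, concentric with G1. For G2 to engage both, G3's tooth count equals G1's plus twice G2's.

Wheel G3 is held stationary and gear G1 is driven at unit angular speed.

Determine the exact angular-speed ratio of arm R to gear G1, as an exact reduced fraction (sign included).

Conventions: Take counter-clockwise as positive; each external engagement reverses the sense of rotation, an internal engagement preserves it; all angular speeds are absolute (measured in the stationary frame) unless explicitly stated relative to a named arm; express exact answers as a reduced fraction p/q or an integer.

topology: planetary set — G1 23T / G2 15T / G3 53T, arm = carrier (Willis)
ring teeth: 23 + 2·15 = 53
23(ω_sun−ω_arm) = −53(ω_ring−ω_arm),  ω_ring = 0, ω_sun = 1
23(1−ω_arm) = −53(0−ω_arm)  ⇒  76·ω_arm = 23  ⇒  ω_arm = 23/76
ω_out/ω_in = 23/76

23/76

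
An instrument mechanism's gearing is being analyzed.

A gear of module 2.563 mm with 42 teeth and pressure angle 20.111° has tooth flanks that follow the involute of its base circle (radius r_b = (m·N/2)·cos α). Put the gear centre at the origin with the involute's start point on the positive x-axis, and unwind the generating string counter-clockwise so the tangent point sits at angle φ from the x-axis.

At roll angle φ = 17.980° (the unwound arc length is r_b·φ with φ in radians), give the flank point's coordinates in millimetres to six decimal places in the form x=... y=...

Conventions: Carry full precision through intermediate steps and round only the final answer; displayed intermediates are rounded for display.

single-mesh involute tooth geometry (42T wheel at module 2.563)
pitch radius r_p = m·N/2 = 2.563·42/2 = 53.823000
base radius r_b = r_p·cos α = 53.823000·cos 20.111° = 50.541318
roll angle φ = 17.980° = 0.31381020 rad
x = r_b·(cos φ + φ·sin φ) = 52.968960
y = r_b·(sin φ − φ·cos φ) = 0.515518

x=52.968960 y=0.515518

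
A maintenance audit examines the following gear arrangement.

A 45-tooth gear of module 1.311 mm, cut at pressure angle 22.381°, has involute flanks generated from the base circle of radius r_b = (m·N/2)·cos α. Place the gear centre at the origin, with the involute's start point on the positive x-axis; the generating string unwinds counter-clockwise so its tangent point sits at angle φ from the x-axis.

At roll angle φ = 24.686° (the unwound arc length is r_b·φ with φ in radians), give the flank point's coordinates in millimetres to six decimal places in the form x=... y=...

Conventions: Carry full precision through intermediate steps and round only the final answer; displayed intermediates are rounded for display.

x=29.690865 y=0.713761

class = single-mesh tooth geometry [base-circle involute, m = 1.311, 45T]
pitch radius r_p = m·N/2 = 1.311·45/2 = 29.497500
base radius r_b = r_p·cos α = 29.497500·cos 22.381° = 27.275523
roll angle φ = 24.686° = 0.43085198 rad
x = r_b·(cos φ + φ·sin φ) = 29.690865
y = r_b·(sin φ − φ·cos φ) = 0.713761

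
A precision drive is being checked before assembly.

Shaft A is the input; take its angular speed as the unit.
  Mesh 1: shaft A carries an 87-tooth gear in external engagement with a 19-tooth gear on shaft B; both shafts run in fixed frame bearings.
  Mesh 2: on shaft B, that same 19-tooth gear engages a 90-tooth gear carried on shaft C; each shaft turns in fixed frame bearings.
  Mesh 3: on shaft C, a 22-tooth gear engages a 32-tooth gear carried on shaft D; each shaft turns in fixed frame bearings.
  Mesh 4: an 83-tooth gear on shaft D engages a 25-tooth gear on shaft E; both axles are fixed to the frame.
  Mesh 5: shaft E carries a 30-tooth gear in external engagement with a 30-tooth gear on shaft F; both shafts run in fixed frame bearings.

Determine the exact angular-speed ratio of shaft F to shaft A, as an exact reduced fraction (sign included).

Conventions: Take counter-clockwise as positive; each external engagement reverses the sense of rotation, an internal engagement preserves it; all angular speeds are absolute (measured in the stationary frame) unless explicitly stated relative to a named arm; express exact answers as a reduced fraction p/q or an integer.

class = fixed-axis compound train [5 meshes; 5 ratios multiply, 5 sense flips]
mesh 1 [87T→19T]: running ratio 87/19, sense −
mesh 2 [19T→90T]: running ratio 29/30, sense +
mesh 3 [22T→32T]: running ratio 319/480, sense −
mesh 4 [83T→25T]: running ratio 26477/12000, sense +
mesh 5 [30T→30T]: running ratio 26477/12000, sense −
ω_out/ω_in = -26477/12000

-26477/12000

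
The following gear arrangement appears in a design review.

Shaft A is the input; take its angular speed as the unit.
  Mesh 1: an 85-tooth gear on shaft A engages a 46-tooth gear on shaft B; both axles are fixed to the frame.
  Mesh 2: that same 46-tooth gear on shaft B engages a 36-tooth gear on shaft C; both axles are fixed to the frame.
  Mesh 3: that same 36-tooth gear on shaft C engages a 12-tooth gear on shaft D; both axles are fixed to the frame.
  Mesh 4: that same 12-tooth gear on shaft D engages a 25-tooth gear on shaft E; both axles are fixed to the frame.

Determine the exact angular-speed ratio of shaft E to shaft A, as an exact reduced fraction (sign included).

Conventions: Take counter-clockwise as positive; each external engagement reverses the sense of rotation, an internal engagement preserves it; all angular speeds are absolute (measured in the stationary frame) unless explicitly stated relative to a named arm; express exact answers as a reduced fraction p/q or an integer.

17/5

class = fixed-axis compound train [4 meshes; 4 ratios multiply, 4 sense flips]
mesh 1 [85T→46T]: running ratio 85/46, sense −
mesh 2 [46T→36T]: running ratio 85/36, sense +
mesh 3 [36T→12T]: running ratio 85/12, sense −
mesh 4 [12T→25T]: running ratio 17/5, sense +
ω_out/ω_in = 17/5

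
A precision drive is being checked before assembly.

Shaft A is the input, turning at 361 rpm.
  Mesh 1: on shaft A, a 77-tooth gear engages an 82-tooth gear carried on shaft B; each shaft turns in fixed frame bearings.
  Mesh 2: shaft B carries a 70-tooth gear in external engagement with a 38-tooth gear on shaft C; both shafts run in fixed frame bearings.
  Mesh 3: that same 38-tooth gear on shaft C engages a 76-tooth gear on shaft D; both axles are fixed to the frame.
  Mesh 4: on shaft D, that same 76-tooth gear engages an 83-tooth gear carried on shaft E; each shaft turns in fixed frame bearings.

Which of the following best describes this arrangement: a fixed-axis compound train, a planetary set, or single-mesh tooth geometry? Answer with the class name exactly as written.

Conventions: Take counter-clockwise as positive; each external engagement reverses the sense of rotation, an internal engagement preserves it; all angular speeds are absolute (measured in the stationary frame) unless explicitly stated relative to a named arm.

4-mesh fixed-axis compound train (all bearings frame-fixed)
classification: fixed-axis compound train

fixed-axis compound train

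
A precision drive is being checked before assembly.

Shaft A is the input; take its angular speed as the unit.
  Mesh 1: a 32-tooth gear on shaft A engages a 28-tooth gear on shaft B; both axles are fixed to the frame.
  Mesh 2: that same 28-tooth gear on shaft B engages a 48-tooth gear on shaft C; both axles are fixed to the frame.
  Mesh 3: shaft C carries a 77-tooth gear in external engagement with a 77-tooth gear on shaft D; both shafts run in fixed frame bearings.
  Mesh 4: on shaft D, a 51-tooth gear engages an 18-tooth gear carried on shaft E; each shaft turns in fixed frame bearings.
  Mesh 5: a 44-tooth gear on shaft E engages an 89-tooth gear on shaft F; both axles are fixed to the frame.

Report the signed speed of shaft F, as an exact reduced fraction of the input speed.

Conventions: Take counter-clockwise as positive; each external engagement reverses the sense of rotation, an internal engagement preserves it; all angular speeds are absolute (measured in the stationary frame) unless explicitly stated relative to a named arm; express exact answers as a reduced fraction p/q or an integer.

5-mesh fixed-axis compound train (all bearings frame-fixed)
mesh 1 [32T→28T]: |ω|/ω_in = 1×32/28 = 8/7, sense flips to −
mesh 2 [28T→48T]: |ω|/ω_in = (8/7)×28/48 = 2/3, sense flips to +
mesh 3 [77T→77T]: |ω|/ω_in = (2/3)×77/77 = 2/3, sense flips to −
mesh 4 [51T→18T]: |ω|/ω_in = (2/3)×51/18 = 17/9, sense flips to +
mesh 5 [44T→89T]: |ω|/ω_in = (17/9)×44/89 = 748/801, sense flips to −
signed output speed (× input speed) = -748/801

-748/801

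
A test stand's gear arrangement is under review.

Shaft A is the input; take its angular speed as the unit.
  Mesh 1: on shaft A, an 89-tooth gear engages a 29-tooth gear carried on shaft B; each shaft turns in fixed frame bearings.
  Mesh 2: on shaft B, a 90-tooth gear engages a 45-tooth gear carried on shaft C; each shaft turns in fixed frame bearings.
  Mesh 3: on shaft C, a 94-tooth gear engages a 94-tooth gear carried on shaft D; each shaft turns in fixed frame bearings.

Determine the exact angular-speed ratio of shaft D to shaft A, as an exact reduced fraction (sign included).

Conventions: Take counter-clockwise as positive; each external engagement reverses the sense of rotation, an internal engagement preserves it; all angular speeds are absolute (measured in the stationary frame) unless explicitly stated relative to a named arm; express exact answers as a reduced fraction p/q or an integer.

class = fixed-axis compound train [3 meshes; 3 ratios multiply, 3 sense flips]
mesh 1 [89T→29T]: running ratio 89/29, sense −
mesh 2 [90T→45T]: running ratio 178/29, sense +
mesh 3 [94T→94T]: running ratio 178/29, sense −
ω_out/ω_in = -178/29

-178/29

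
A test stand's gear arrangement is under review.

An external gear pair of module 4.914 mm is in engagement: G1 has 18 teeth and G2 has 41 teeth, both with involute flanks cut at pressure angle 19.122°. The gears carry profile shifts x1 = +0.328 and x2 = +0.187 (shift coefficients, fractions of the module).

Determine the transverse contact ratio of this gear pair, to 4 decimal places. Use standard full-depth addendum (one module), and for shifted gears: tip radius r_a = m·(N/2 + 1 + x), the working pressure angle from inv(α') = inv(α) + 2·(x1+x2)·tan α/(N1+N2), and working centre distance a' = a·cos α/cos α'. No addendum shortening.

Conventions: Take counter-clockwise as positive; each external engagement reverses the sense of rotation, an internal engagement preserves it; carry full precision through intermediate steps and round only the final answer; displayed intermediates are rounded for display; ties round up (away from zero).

recognized (one external pair, fixed centres): single-mesh tooth geometry, m = 4.914, N1 = 18, N2 = 41
base radii: r_b1 = 41.785751, r_b2 = 95.178655
tip radii: r_a1 = 50.751792, r_a2 = 106.569918
inv(α') = inv(19.122°) + 2·(+0.328+0.187)·tan α/(18+41) = 0.01902201  ⇒  α' = 21.63106°
a' = a·cos α / cos α' = 144.9630·cos 19.122°/cos 21.63106° = 147.340607
action lengths: √(r_a1²−r_b1²) = 28.804434, √(r_a2²−r_b2²) = 47.939244
base pitch p_b = π·m·cos α = 14.585979
CR = (28.804434 + 47.939244 − 147.340607·sin 21.63106°)/14.585979 = 1.537759
contact ratio ≈ 1.5378

1.5378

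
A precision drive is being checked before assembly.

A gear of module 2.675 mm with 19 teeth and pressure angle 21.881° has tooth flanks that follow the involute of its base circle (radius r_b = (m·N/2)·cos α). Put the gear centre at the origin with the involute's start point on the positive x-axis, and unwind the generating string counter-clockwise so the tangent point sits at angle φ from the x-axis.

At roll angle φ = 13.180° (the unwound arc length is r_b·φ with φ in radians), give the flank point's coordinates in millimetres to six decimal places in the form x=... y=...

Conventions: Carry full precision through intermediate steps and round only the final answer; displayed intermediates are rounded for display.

single-mesh involute tooth geometry (19T wheel at module 2.675)
pitch radius r_p = m·N/2 = 2.675·19/2 = 25.412500
base radius r_b = r_p·cos α = 25.412500·cos 21.881° = 23.581781
roll angle φ = 13.180° = 0.23003440 rad
x = r_b·(cos φ + φ·sin φ) = 24.197476
y = r_b·(sin φ − φ·cos φ) = 0.095177

x=24.197476 y=0.095177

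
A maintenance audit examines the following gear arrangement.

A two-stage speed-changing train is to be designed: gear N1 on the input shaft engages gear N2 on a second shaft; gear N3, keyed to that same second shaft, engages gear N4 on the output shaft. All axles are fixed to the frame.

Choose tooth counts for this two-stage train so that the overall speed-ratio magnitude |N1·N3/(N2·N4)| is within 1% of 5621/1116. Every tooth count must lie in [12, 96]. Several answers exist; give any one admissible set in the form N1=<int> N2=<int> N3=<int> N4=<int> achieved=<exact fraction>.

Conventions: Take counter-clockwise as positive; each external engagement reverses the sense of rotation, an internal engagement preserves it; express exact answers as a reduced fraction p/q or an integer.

class = fixed-axis compound train [2-stage, 5621/1116 wanted]
target = 5621/1116 in lowest terms: an exact hit needs N1·N3 = k·5621 and N2·N4 = k·1116 for one integer k, every count in [12, 96]; additionally prefer no 1:1 stage (N1 ≠ N2, N3 ≠ N4)
k = 1: N1·N3 = 5621 = 73·77, N2·N4 = 1116 = 12·93
achieved = 73·77/(12·93) = 5621/1116; |achieved − target| = 0 ≤ 5621/111600 ✓

N1=73 N2=12 N3=77 N4=93 achieved=5621/1116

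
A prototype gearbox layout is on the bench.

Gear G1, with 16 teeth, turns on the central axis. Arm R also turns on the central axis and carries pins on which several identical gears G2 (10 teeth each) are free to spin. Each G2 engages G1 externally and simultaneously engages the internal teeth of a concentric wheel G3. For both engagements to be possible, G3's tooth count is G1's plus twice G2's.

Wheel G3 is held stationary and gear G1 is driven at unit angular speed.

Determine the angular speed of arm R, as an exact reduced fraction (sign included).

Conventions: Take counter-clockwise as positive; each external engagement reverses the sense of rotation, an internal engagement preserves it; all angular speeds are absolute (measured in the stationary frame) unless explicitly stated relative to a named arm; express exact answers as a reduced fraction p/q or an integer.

4/13

topology: planetary set — G1 16T / G2 10T / G3 36T, arm = carrier (Willis)
ring teeth: 16 + 2·10 = 36
16(ω_sun−ω_arm) = −36(ω_ring−ω_arm),  ω_ring = 0, ω_sun = 1
16(1−ω_arm) = −36(0−ω_arm)  ⇒  52·ω_arm = 16  ⇒  ω_arm = 4/13
exact speed ratio = 4/13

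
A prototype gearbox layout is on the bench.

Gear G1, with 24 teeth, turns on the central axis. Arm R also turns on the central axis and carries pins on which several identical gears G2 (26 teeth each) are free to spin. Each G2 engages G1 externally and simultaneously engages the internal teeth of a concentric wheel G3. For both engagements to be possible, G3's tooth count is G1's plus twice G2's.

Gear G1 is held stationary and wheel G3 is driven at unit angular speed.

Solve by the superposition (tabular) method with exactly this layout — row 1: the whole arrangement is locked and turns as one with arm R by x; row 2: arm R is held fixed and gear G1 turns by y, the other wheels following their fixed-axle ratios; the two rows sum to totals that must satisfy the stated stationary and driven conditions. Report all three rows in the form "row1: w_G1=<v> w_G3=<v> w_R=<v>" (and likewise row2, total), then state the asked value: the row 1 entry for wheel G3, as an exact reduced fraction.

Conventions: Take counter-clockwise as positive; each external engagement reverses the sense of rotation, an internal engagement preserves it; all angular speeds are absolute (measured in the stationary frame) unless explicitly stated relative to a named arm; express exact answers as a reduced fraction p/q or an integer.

topology: planetary set — G1 24T / G2 26T / G3 76T, arm = carrier (Willis)
row 1 — lock + rotate with arm: ω_sun = ω_ring = ω_arm = x
row 2: sun turns y, ring = −(24/76)·y, arm 0
boundary: total ω_sun = x + y = 0 and total ω_ring = x − (24/76)·y = 1  ⇒  y = -19/25, x = 19/25
row 2 ring = −(24/76)·(-19/25) = 6/25
totals (row 1 + row 2): sun 19/25 + (-19/25) = 0, ring 19/25 + 6/25 = 1, arm 19/25 + 0 = 19/25
asked cell (row1, ring) = 19/25

row1: w_G1=19/25 w_G3=19/25 w_R=19/25
row2: w_G1=-19/25 w_G3=6/25 w_R=0
total: w_G1=0 w_G3=1 w_R=19/25
asked value: 19/25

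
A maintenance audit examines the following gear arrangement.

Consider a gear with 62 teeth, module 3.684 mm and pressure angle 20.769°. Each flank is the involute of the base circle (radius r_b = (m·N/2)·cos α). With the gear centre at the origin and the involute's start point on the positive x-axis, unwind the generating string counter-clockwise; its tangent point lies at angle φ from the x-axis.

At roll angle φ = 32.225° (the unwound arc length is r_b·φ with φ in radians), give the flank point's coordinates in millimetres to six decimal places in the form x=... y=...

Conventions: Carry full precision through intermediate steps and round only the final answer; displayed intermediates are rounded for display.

x=122.359700 y=6.134654

single-mesh involute tooth geometry (62T wheel at module 3.684)
pitch radius r_p = m·N/2 = 3.684·62/2 = 114.204000
base radius r_b = r_p·cos α = 114.204000·cos 20.769° = 106.782758
roll angle φ = 32.225° = 0.56243235 rad
x = r_b·(cos φ + φ·sin φ) = 122.359700
y = r_b·(sin φ − φ·cos φ) = 6.134654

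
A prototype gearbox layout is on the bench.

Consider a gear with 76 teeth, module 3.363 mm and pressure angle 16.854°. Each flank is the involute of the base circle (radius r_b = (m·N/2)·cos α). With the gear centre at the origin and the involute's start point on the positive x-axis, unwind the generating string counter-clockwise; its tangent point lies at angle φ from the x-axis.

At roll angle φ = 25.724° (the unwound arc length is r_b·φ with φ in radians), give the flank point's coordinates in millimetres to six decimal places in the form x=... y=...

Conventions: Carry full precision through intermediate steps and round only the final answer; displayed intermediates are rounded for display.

topology: single-mesh involute geometry — m = 3.363, N = 76
pitch radius r_p = m·N/2 = 3.363·76/2 = 127.794000
base radius r_b = r_p·cos α = 127.794000·cos 16.854° = 122.304822
roll angle φ = 25.724° = 0.44896850 rad
x = r_b·(cos φ + φ·sin φ) = 134.017221
y = r_b·(sin φ − φ·cos φ) = 3.615683

x=134.017221 y=3.615683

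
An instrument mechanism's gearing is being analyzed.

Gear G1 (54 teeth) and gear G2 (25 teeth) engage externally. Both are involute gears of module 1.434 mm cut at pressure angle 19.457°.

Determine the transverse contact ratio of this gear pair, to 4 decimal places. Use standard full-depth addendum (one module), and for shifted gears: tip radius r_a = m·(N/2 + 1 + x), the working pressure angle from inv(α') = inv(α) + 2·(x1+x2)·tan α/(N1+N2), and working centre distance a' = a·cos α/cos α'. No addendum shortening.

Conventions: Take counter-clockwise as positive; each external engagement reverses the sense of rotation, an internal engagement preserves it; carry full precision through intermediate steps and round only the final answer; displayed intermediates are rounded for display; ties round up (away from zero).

single-mesh involute tooth geometry (54T engaging 25T at module 1.434)
base radii: r_b1 = 36.506883, r_b2 = 16.901335
tip radii: r_a1 = 40.152000, r_a2 = 19.359000
no profile shift: α' = α, a' = a
action lengths: √(r_a1²−r_b1²) = 16.716179, √(r_a2²−r_b2²) = 9.440115
base pitch p_b = π·m·cos α = 4.247769
CR = (16.716179 + 9.440115 − 56.643000·sin 19.45700°)/4.247769 = 1.715854
contact ratio ≈ 1.7159

1.7159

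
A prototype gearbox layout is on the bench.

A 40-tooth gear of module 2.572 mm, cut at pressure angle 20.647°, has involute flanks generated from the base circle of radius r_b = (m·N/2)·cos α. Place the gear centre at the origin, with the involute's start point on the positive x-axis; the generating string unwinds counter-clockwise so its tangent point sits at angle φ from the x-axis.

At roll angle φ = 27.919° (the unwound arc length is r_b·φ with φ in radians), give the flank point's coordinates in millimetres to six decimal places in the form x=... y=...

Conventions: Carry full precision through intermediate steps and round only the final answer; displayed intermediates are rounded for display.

recognized (one wheel, involute flank): single-mesh tooth geometry, m = 2.572, N = 40
pitch radius r_p = m·N/2 = 2.572·40/2 = 51.440000
base radius r_b = r_p·cos α = 51.440000·cos 20.647° = 48.136040
roll angle φ = 27.919° = 0.48727847 rad
x = r_b·(cos φ + φ·sin φ) = 53.515980
y = r_b·(sin φ − φ·cos φ) = 1.812732

x=53.515980 y=1.812732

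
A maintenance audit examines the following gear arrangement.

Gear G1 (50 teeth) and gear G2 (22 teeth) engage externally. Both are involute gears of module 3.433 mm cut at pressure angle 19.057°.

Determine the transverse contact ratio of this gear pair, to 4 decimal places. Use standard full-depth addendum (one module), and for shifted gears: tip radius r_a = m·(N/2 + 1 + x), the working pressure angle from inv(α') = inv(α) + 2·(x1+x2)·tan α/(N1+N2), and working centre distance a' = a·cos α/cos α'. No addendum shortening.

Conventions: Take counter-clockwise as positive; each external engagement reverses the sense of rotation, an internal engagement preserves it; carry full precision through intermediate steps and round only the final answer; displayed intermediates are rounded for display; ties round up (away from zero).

topology: single-mesh involute geometry — m = 3.433, 50T/22T pair
base radii: r_b1 = 81.121294, r_b2 = 35.693369
tip radii: r_a1 = 89.258000, r_a2 = 41.196000
no profile shift: α' = α, a' = a
action lengths: √(r_a1²−r_b1²) = 37.233402, √(r_a2²−r_b2²) = 20.569244
base pitch p_b = π·m·cos α = 10.194002
CR = (37.233402 + 20.569244 − 123.588000·sin 19.05700°)/10.194002 = 1.711800
contact ratio ≈ 1.7118

1.7118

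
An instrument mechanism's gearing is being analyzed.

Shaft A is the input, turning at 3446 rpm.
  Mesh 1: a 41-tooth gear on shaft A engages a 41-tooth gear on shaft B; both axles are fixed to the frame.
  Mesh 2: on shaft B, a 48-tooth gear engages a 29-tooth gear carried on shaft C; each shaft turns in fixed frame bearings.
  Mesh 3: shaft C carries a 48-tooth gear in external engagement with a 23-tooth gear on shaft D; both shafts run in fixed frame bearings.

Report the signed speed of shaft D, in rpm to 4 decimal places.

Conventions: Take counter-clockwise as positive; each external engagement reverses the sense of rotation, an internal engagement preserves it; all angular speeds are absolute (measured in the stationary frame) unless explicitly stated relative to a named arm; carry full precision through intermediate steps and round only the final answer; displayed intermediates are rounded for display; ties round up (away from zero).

recognized (4 fixed axles, 3 meshes): fixed-axis compound train
mesh 1 [41T→41T]: ω = 3446.0000×41/41 = 3446.0000 rpm, sense flips to −
mesh 2 [48T→29T]: ω = 3446.0000×48/29 = 5703.7241 rpm, sense flips to +
mesh 3 [48T→23T]: ω = 5703.7241×48/23 = 11903.4243 rpm, sense flips to −
signed output speed = -11903.4243 rpm

-11903.4243 rpm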